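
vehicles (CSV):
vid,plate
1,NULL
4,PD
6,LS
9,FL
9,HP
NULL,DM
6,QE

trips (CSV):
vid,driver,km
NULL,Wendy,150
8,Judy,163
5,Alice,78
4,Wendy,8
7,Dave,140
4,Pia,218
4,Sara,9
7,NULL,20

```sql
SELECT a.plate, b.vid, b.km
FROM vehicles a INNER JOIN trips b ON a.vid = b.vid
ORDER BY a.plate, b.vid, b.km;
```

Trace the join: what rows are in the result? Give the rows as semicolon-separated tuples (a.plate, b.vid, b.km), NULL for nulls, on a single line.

(PD, 4, 8); (PD, 4, 9); (PD, 4, 218)

INNER JOIN keeps only pairs where the ON condition holds.
Matching on a.vid = b.vid. A NULL in a compared column never satisfies the condition.
- a[0] vid=1 → no match; dropped.
- a[1] vid=4 → 3 match(es) in b → 3 row(s).
- a[2] vid=6 → no match; dropped.
- a[3] vid=9 → no match; dropped.
- a[4] vid=9 → no match; dropped.
- a[5] vid=NULL → no match; dropped.
- a[6] vid=6 → no match; dropped.
After projecting and ordering:
a.plate | b.vid | b.km
PD | 4 | 8
PD | 4 | 9
PD | 4 | 218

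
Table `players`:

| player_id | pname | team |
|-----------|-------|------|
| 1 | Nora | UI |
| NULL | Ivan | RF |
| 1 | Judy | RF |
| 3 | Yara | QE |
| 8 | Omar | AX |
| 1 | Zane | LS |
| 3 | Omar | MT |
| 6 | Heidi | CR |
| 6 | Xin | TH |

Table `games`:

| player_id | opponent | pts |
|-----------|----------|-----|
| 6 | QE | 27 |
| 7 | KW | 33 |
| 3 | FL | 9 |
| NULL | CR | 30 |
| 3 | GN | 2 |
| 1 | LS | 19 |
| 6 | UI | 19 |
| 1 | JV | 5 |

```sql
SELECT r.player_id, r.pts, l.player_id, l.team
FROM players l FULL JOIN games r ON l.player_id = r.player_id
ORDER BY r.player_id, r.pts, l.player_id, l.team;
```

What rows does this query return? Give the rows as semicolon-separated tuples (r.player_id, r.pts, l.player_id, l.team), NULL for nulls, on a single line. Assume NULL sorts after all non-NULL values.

FULL OUTER JOIN keeps every row from both sides; unmatched rows get NULL for the other side's columns.
Matching on l.player_id = r.player_id. A NULL in a compared column never satisfies the condition.
- l row (player_id=1): matches 2 r row(s) → 2 output row(s).
- l row (player_id=NULL): no match → kept, r columns NULL.
- l row (player_id=1): matches 2 r row(s) → 2 output row(s).
- l row (player_id=3): matches 2 r row(s) → 2 output row(s).
- l row (player_id=8): no match → kept, r columns NULL.
- l row (player_id=1): matches 2 r row(s) → 2 output row(s).
- l row (player_id=3): matches 2 r row(s) → 2 output row(s).
- l row (player_id=6): matches 2 r row(s) → 2 output row(s).
- l row (player_id=6): matches 2 r row(s) → 2 output row(s).
- 2 r row(s) had no l match → kept, l columns NULL.

(1, 5, 1, LS); (1, 5, 1, RF); (1, 5, 1, UI); (1, 19, 1, LS); (1, 19, 1, RF); (1, 19, 1, UI); (3, 2, 3, MT); (3, 2, 3, QE); (3, 9, 3, MT); (3, 9, 3, QE); (6, 19, 6, CR); (6, 19, 6, TH); (6, 27, 6, CR); (6, 27, 6, TH); (7, 33, NULL, NULL); (NULL, 30, NULL, NULL); (NULL, NULL, 8, AX); (NULL, NULL, NULL, RF)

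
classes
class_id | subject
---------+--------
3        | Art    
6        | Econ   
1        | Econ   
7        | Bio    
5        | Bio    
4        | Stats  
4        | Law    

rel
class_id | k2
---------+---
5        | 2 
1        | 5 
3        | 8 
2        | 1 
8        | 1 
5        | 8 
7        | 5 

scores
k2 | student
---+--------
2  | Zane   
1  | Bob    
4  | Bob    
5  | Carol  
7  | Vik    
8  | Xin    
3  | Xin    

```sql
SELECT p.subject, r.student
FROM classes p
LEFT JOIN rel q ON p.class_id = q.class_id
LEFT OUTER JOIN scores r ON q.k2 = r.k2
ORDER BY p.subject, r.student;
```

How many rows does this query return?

8

Step 1 — p LEFT JOIN q on class_id → 8 row(s).
Then LEFT JOIN `scores r` on k2: each of those 8 rows is kept; rows whose q.k2 has no match in r get NULL for r's columns.
Result: 8 row(s).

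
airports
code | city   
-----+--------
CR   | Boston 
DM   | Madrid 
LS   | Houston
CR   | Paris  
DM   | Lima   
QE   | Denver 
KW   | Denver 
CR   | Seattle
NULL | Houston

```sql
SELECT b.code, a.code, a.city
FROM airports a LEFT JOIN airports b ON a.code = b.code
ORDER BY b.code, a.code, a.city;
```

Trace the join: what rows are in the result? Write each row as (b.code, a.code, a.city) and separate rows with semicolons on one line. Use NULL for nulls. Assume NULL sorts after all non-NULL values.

LEFT JOIN keeps every row from `airports a`; unmatched rows get NULL for `airports b`'s columns.
Matching on a.code = b.code. A NULL in a compared column never satisfies the condition.
Matched pairs: 16; unmatched a rows kept: 1.

(CR, CR, Boston); (CR, CR, Boston); (CR, CR, Boston); (CR, CR, Paris); (CR, CR, Paris); (CR, CR, Paris); (CR, CR, Seattle); (CR, CR, Seattle); (CR, CR, Seattle); (DM, DM, Lima); (DM, DM, Lima); (DM, DM, Madrid); (DM, DM, Madrid); (KW, KW, Denver); (LS, LS, Houston); (QE, QE, Denver); (NULL, NULL, Houston)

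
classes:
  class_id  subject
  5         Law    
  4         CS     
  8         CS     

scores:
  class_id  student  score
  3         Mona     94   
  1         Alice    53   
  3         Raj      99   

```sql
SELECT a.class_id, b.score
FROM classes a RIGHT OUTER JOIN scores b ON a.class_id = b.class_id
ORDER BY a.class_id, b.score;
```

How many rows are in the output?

RIGHT JOIN keeps every row from `scores`; unmatched rows get NULL for `classes`'s columns.
Matching on a.class_id = b.class_id.
- a row (class_id=5): no match.
- a row (class_id=4): no match.
- a row (class_id=8): no match.
- 3 b row(s) had no a match → kept, a columns NULL.
Total: 0 matched + 3 padded = 3 rows.

3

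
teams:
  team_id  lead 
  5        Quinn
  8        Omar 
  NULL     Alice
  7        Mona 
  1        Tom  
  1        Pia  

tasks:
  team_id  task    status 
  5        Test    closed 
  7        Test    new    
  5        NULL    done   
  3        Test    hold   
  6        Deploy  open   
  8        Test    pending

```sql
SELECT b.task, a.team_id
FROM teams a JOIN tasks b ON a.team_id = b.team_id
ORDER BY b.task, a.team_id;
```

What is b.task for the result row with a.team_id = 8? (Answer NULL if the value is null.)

INNER JOIN keeps only pairs where the ON condition holds.
Matching on a.team_id = b.team_id. A NULL in a compared column never satisfies the condition.
- a row (team_id=5): matches 2 b row(s) → 2 output row(s).
- a row (team_id=8): matches 1 b row(s) → 1 output row(s).
- a row (team_id=NULL): no match → dropped.
- a row (team_id=7): matches 1 b row(s) → 1 output row(s).
- a row (team_id=1): no match → dropped.
- a row (team_id=1): no match → dropped.

Test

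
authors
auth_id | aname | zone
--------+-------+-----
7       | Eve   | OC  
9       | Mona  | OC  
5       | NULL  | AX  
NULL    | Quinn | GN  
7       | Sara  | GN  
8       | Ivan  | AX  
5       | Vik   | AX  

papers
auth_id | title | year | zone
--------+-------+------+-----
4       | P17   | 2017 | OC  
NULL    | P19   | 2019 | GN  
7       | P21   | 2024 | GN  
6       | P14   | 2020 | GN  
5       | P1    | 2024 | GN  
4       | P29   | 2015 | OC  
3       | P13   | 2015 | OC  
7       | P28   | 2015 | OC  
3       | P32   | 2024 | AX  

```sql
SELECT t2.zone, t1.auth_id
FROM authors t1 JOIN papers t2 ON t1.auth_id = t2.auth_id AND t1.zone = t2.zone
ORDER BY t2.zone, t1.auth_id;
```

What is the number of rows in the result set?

INNER JOIN keeps only pairs where the ON condition holds.
Matching on t1.auth_id = t2.auth_id AND t1.zone = t2.zone. A NULL in a compared column never satisfies the condition.
- auth_id=7, zone=OC: 1 matching t2 row(s), so 1 row(s) emitted.
- auth_id=9, zone=OC: no matching t2 row, dropped.
- auth_id=5, zone=AX: no matching t2 row, dropped.
- auth_id=NULL, zone=GN: no matching t2 row, dropped.
- auth_id=7, zone=GN: 1 matching t2 row(s), so 1 row(s) emitted.
- auth_id=8, zone=AX: no matching t2 row, dropped.
- auth_id=5, zone=AX: no matching t2 row, dropped.
Total: 2 rows.

2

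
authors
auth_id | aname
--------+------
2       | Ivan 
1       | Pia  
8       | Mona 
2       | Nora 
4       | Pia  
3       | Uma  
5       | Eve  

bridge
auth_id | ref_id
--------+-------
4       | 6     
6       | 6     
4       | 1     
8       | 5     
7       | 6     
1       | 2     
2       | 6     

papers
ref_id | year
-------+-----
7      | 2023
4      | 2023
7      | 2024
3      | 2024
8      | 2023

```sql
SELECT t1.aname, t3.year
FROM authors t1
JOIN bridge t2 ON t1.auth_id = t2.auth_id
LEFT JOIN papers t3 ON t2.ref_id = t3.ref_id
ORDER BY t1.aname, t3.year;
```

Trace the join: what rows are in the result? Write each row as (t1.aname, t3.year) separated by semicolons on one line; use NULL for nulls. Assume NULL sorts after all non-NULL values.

(Ivan, NULL); (Mona, NULL); (Nora, NULL); (Pia, NULL); (Pia, NULL); (Pia, NULL)

Step 1 — t1 INNER JOIN t2 on auth_id → 6 row(s).
Then LEFT JOIN `papers t3` on ref_id: each of those 6 rows is kept; rows whose t2.ref_id has no match in t3 get NULL for t3's columns.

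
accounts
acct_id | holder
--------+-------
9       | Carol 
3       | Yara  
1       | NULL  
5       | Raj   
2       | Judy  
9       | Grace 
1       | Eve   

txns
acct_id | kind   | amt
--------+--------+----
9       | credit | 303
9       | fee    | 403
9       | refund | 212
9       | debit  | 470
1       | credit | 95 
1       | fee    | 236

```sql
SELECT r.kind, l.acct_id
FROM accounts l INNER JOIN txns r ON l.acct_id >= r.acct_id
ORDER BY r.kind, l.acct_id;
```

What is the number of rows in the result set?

INNER JOIN keeps only pairs where the ON condition holds.
Matching on l.acct_id >= r.acct_id.
- l[0] acct_id=9 → 6 match(es) in r → 6 row(s).
- l[1] acct_id=3 → 2 match(es) in r → 2 row(s).
- l[2] acct_id=1 → 2 match(es) in r → 2 row(s).
- l[3] acct_id=5 → 2 match(es) in r → 2 row(s).
- l[4] acct_id=2 → 2 match(es) in r → 2 row(s).
- l[5] acct_id=9 → 6 match(es) in r → 6 row(s).
- l[6] acct_id=1 → 2 match(es) in r → 2 row(s).
Total: 22 rows.

22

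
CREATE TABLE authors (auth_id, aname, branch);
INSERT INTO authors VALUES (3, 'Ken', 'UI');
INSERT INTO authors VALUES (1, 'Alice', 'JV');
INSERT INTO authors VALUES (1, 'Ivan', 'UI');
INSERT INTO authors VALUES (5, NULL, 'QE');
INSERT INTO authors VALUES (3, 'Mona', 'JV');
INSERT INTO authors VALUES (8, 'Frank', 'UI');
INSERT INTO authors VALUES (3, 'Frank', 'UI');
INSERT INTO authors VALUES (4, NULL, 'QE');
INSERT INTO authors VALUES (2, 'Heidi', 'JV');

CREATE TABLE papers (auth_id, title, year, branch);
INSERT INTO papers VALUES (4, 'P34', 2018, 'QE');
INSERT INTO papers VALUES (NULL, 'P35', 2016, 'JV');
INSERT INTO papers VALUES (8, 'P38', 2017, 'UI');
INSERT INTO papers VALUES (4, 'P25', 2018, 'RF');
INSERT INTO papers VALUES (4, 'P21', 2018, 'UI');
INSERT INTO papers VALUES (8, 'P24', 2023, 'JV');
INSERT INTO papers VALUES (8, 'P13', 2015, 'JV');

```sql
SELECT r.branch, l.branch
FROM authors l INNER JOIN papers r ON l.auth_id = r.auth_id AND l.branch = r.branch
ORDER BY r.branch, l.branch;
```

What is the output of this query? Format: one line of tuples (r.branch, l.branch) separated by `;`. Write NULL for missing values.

INNER JOIN keeps only pairs where the ON condition holds.
Matching on l.auth_id = r.auth_id AND l.branch = r.branch. A NULL in a compared column never satisfies the condition.
Matched pairs: 2.

(QE, QE); (UI, UI)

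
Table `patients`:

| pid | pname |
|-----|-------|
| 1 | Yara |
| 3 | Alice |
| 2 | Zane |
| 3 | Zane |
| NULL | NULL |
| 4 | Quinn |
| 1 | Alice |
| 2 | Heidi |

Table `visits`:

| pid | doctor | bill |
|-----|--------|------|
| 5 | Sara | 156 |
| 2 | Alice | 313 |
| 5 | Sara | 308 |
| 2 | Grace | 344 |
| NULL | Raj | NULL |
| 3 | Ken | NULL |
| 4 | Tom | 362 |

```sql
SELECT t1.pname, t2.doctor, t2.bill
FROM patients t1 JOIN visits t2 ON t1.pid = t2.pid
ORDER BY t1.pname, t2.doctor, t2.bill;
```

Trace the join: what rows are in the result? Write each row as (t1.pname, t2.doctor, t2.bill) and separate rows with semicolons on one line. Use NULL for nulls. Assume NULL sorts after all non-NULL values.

(Alice, Ken, NULL); (Heidi, Alice, 313); (Heidi, Grace, 344); (Quinn, Tom, 362); (Zane, Alice, 313); (Zane, Grace, 344); (Zane, Ken, NULL)

INNER JOIN keeps only pairs where the ON condition holds.
Matching on t1.pid = t2.pid. A NULL in a compared column never satisfies the condition.
- t1 (pid=1) has no partner → excluded.
- t1 (pid=3) pairs with 1 row(s) of t2.
- t1 (pid=2) pairs with 2 row(s) of t2.
- t1 (pid=3) pairs with 1 row(s) of t2.
- t1 (pid=NULL) has no partner → excluded.
- t1 (pid=4) pairs with 1 row(s) of t2.
- t1 (pid=1) has no partner → excluded.
- t1 (pid=2) pairs with 2 row(s) of t2.
After projecting and ordering:
t1.pname | t2.doctor | t2.bill
Alice | Ken | NULL
Heidi | Alice | 313
Heidi | Grace | 344
Quinn | Tom | 362
Zane | Alice | 313
Zane | Grace | 344
Zane | Ken | NULL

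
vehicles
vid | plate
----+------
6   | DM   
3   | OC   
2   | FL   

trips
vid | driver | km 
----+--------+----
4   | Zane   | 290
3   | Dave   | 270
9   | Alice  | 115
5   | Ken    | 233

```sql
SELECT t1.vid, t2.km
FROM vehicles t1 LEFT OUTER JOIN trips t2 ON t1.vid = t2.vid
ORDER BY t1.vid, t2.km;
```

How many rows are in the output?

3

LEFT JOIN keeps every row from `vehicles`; unmatched rows get NULL for `trips`'s columns.
Matching on t1.vid = t2.vid.
- t1[0] vid=6 → no match; kept with NULLs on the t2 side.
- t1[1] vid=3 → 1 match(es) in t2 → 1 row(s).
- t1[2] vid=2 → no match; kept with NULLs on the t2 side.
Total: 1 matched + 2 padded = 3 rows.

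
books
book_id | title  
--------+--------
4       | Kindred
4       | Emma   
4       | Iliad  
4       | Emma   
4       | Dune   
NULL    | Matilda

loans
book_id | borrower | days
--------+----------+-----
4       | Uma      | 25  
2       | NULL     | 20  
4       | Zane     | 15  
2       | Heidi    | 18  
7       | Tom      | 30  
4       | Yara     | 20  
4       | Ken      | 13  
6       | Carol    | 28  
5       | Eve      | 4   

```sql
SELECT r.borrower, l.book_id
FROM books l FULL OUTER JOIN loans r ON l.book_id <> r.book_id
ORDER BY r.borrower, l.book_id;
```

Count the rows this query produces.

FULL OUTER JOIN keeps every row from both sides; unmatched rows get NULL for the other side's columns.
Matching on l.book_id <> r.book_id. A NULL in a compared column never satisfies the condition.
- l (book_id=4) pairs with 5 row(s) of r.
- l (book_id=4) pairs with 5 row(s) of r.
- l (book_id=4) pairs with 5 row(s) of r.
- l (book_id=4) pairs with 5 row(s) of r.
- l (book_id=4) pairs with 5 row(s) of r.
- l (book_id=NULL) has no partner → padded with NULL.
- 4 r row(s) had no l match → kept, l columns NULL.
Total: 25 matched + 5 padded = 30 rows.

30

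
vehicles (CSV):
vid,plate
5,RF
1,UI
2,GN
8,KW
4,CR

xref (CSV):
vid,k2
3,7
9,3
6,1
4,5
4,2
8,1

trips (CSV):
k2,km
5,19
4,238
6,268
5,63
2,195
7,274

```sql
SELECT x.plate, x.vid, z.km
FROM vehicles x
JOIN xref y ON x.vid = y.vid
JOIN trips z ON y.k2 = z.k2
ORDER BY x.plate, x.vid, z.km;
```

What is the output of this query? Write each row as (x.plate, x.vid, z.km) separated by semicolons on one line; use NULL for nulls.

Step 1 — x INNER JOIN y on vid → 3 row(s).
Then INNER JOIN `trips z` on k2: keep only rows whose y.k2 appears in z.

(CR, 4, 19); (CR, 4, 63); (CR, 4, 195)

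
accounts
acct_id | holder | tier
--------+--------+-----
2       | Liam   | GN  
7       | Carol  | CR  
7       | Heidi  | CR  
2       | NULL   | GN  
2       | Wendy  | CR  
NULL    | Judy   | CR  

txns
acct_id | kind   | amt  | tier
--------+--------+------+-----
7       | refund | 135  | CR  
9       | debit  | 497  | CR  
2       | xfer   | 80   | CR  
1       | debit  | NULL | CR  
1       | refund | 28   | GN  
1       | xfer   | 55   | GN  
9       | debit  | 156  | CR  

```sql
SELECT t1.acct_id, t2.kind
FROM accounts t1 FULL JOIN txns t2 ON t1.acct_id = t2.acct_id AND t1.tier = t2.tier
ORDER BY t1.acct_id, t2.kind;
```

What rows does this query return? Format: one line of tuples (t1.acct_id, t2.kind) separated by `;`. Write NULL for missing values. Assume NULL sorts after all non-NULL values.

(2, xfer); (2, NULL); (2, NULL); (7, refund); (7, refund); (NULL, debit); (NULL, debit); (NULL, debit); (NULL, refund); (NULL, xfer); (NULL, NULL)

FULL OUTER JOIN keeps every row from both sides; unmatched rows get NULL for the other side's columns.
Matching on t1.acct_id = t2.acct_id AND t1.tier = t2.tier. A NULL in a compared column never satisfies the condition.
Matched pairs: 3; unmatched t1 rows kept: 3; unmatched t2 rows kept: 5.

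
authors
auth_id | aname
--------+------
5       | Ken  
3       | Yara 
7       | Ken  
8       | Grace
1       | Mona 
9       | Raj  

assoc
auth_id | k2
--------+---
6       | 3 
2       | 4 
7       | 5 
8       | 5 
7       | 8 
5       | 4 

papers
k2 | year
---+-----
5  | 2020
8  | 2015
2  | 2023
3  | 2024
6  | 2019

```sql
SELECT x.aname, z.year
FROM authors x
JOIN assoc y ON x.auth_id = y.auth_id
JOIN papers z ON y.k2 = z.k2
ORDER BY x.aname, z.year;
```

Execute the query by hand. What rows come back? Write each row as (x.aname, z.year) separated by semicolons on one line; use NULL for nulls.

(Grace, 2020); (Ken, 2015); (Ken, 2020)

Step 1 — x INNER JOIN y on auth_id → 4 row(s).
Then INNER JOIN `papers z` on k2: keep only rows whose y.k2 appears in z.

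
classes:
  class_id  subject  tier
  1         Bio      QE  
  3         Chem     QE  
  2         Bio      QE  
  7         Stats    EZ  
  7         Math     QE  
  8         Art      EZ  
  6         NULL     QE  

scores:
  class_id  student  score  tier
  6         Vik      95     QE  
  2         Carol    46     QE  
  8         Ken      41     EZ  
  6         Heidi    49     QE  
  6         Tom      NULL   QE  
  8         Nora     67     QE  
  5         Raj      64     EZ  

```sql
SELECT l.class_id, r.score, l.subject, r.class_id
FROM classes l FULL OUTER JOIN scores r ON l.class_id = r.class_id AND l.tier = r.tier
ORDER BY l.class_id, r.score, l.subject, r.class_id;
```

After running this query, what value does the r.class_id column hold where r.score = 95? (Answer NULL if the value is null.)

6

FULL OUTER JOIN keeps every row from both sides; unmatched rows get NULL for the other side's columns.
Matching on l.class_id = r.class_id AND l.tier = r.tier.
- l (class_id=1, tier=QE) has no partner → padded with NULL.
- l (class_id=3, tier=QE) has no partner → padded with NULL.
- l (class_id=2, tier=QE) pairs with 1 row(s) of r.
- l (class_id=7, tier=EZ) has no partner → padded with NULL.
- l (class_id=7, tier=QE) has no partner → padded with NULL.
- l (class_id=8, tier=EZ) pairs with 1 row(s) of r.
- l (class_id=6, tier=QE) pairs with 3 row(s) of r.
- 2 r row(s) had no l match → kept, l columns NULL.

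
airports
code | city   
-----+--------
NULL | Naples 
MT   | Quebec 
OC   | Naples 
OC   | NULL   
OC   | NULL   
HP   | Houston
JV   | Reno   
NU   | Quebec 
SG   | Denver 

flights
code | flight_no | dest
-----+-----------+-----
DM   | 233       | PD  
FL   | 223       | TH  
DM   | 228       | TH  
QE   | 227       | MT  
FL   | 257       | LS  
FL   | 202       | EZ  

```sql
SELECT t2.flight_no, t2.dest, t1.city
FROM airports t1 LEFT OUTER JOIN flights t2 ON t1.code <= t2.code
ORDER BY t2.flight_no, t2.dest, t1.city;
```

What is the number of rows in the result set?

LEFT JOIN keeps every row from `airports`; unmatched rows get NULL for `flights`'s columns.
Matching on t1.code <= t2.code. A NULL in a compared column never satisfies the condition.
Matched pairs: 7; unmatched t1 rows kept: 2.
Total: 7 matched + 2 padded = 9 rows.

9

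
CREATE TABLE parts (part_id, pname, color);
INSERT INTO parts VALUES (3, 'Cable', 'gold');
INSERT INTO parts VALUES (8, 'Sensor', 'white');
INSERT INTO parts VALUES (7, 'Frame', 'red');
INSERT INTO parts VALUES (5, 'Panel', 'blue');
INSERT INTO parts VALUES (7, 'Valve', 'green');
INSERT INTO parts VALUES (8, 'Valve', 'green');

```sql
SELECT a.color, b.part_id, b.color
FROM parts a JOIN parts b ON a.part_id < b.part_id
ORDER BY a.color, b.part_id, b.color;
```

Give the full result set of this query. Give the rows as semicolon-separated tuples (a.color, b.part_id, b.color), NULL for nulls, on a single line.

INNER JOIN keeps only pairs where the ON condition holds.
Matching on a.part_id < b.part_id.
Matched pairs: 13.

(blue, 7, green); (blue, 7, red); (blue, 8, green); (blue, 8, white); (gold, 5, blue); (gold, 7, green); (gold, 7, red); (gold, 8, green); (gold, 8, white); (green, 8, green); (green, 8, white); (red, 8, green); (red, 8, white)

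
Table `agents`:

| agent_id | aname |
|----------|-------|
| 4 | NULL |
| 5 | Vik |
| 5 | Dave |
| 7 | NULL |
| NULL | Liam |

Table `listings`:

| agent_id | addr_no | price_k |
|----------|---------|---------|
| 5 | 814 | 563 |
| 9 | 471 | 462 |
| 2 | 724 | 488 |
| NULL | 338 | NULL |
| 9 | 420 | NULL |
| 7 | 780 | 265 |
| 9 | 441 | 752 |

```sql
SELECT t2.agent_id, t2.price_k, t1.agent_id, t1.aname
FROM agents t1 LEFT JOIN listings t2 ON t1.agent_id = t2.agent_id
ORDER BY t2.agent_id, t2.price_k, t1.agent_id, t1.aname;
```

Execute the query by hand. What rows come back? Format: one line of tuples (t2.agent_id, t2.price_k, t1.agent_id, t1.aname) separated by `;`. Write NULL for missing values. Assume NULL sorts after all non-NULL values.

LEFT JOIN keeps every row from `agents`; unmatched rows get NULL for `listings`'s columns.
Matching on t1.agent_id = t2.agent_id. A NULL in a compared column never satisfies the condition.
- t1 (agent_id=4) has no partner → padded with NULL.
- t1 (agent_id=5) pairs with 1 row(s) of t2.
- t1 (agent_id=5) pairs with 1 row(s) of t2.
- t1 (agent_id=7) pairs with 1 row(s) of t2.
- t1 (agent_id=NULL) has no partner → padded with NULL.
After projecting and ordering:
t2.agent_id | t2.price_k | t1.agent_id | t1.aname
5 | 563 | 5 | Dave
5 | 563 | 5 | Vik
7 | 265 | 7 | NULL
NULL | NULL | 4 | NULL
NULL | NULL | NULL | Liam

(5, 563, 5, Dave); (5, 563, 5, Vik); (7, 265, 7, NULL); (NULL, NULL, 4, NULL); (NULL, NULL, NULL, Liam)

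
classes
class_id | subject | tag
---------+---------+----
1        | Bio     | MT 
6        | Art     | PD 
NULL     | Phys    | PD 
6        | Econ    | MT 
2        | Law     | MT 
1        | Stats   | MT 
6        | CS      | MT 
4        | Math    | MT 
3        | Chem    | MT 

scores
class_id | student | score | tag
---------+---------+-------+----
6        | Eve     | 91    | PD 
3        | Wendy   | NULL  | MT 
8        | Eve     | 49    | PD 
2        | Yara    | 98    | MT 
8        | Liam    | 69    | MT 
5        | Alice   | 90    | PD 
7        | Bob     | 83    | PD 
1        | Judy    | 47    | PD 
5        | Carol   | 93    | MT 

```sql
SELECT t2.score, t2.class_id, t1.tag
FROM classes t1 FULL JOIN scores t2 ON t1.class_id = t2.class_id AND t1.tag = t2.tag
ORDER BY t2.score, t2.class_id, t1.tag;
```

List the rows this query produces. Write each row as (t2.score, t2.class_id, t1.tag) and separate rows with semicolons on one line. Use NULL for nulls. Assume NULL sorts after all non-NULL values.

FULL OUTER JOIN keeps every row from both sides; unmatched rows get NULL for the other side's columns.
Matching on t1.class_id = t2.class_id AND t1.tag = t2.tag. A NULL in a compared column never satisfies the condition.
- t1 row (class_id=1, tag=MT): no match → kept, t2 columns NULL.
- t1 row (class_id=6, tag=PD): matches 1 t2 row(s) → 1 output row(s).
- t1 row (class_id=NULL, tag=PD): no match → kept, t2 columns NULL.
- t1 row (class_id=6, tag=MT): no match → kept, t2 columns NULL.
- t1 row (class_id=2, tag=MT): matches 1 t2 row(s) → 1 output row(s).
- t1 row (class_id=1, tag=MT): no match → kept, t2 columns NULL.
- t1 row (class_id=6, tag=MT): no match → kept, t2 columns NULL.
- t1 row (class_id=4, tag=MT): no match → kept, t2 columns NULL.
- t1 row (class_id=3, tag=MT): matches 1 t2 row(s) → 1 output row(s).
- 6 t2 row(s) had no t1 match → kept, t1 columns NULL.

(47, 1, NULL); (49, 8, NULL); (69, 8, NULL); (83, 7, NULL); (90, 5, NULL); (91, 6, PD); (93, 5, NULL); (98, 2, MT); (NULL, 3, MT); (NULL, NULL, MT); (NULL, NULL, MT); (NULL, NULL, MT); (NULL, NULL, MT); (NULL, NULL, MT); (NULL, NULL, PD)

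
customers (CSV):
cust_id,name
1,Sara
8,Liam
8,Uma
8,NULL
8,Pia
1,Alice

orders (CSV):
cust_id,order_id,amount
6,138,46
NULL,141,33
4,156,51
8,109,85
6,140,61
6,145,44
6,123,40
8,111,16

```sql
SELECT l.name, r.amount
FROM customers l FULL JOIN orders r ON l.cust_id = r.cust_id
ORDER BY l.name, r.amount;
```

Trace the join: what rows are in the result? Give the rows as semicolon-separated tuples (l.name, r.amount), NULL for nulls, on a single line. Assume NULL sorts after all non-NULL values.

(Alice, NULL); (Liam, 16); (Liam, 85); (Pia, 16); (Pia, 85); (Sara, NULL); (Uma, 16); (Uma, 85); (NULL, 16); (NULL, 33); (NULL, 40); (NULL, 44); (NULL, 46); (NULL, 51); (NULL, 61); (NULL, 85)

FULL OUTER JOIN keeps every row from both sides; unmatched rows get NULL for the other side's columns.
Matching on l.cust_id = r.cust_id. A NULL in a compared column never satisfies the condition.
- l row (cust_id=1): no match → kept, r columns NULL.
- l row (cust_id=8): matches 2 r row(s) → 2 output row(s).
- l row (cust_id=8): matches 2 r row(s) → 2 output row(s).
- l row (cust_id=8): matches 2 r row(s) → 2 output row(s).
- l row (cust_id=8): matches 2 r row(s) → 2 output row(s).
- l row (cust_id=1): no match → kept, r columns NULL.
- 6 row(s) from r found no l partner → padded with NULL.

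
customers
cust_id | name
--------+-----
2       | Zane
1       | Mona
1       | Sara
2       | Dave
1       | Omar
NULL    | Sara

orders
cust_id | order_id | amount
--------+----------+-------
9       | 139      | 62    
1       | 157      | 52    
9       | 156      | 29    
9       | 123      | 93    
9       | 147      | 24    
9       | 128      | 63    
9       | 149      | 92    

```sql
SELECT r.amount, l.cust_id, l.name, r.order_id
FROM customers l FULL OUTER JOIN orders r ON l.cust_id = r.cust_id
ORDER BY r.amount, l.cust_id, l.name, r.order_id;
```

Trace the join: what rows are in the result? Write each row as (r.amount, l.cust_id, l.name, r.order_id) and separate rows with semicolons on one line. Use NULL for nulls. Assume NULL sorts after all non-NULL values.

(24, NULL, NULL, 147); (29, NULL, NULL, 156); (52, 1, Mona, 157); (52, 1, Omar, 157); (52, 1, Sara, 157); (62, NULL, NULL, 139); (63, NULL, NULL, 128); (92, NULL, NULL, 149); (93, NULL, NULL, 123); (NULL, 2, Dave, NULL); (NULL, 2, Zane, NULL); (NULL, NULL, Sara, NULL)

FULL OUTER JOIN keeps every row from both sides; unmatched rows get NULL for the other side's columns.
Matching on l.cust_id = r.cust_id. A NULL in a compared column never satisfies the condition.
Matched pairs: 3; unmatched l rows kept: 3; unmatched r rows kept: 6.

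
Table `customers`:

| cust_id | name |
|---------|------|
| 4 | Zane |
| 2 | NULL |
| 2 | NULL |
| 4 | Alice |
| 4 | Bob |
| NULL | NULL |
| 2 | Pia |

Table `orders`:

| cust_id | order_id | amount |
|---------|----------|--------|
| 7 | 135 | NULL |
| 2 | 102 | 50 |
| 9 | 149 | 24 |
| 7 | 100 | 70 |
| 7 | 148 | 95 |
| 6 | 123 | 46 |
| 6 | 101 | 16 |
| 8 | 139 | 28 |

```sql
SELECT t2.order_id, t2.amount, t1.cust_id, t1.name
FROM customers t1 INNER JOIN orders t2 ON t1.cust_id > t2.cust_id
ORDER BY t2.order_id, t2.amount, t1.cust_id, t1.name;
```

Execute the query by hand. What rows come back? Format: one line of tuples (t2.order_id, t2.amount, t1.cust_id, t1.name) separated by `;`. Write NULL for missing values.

(102, 50, 4, Alice); (102, 50, 4, Bob); (102, 50, 4, Zane)

INNER JOIN keeps only pairs where the ON condition holds.
Matching on t1.cust_id > t2.cust_id. A NULL in a compared column never satisfies the condition.
- cust_id=4: 1 matching t2 row(s), so 1 row(s) emitted.
- cust_id=2: no matching t2 row, dropped.
- cust_id=2: no matching t2 row, dropped.
- cust_id=4: 1 matching t2 row(s), so 1 row(s) emitted.
- cust_id=4: 1 matching t2 row(s), so 1 row(s) emitted.
- cust_id=NULL: no matching t2 row, dropped.
- cust_id=2: no matching t2 row, dropped.
After projecting and ordering:
t2.order_id | t2.amount | t1.cust_id | t1.name
102 | 50 | 4 | Alice
102 | 50 | 4 | Bob
102 | 50 | 4 | Zane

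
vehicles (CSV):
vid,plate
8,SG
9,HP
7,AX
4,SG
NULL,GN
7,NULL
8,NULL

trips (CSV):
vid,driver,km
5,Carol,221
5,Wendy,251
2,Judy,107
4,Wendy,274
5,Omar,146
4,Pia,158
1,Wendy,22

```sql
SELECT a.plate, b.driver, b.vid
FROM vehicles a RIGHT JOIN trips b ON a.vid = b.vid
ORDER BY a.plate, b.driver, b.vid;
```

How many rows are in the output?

RIGHT JOIN keeps every row from `trips`; unmatched rows get NULL for `vehicles`'s columns.
Matching on a.vid = b.vid. A NULL in a compared column never satisfies the condition.
Matched pairs: 2; unmatched b rows kept: 5.
Total: 2 matched + 5 padded = 7 rows.

7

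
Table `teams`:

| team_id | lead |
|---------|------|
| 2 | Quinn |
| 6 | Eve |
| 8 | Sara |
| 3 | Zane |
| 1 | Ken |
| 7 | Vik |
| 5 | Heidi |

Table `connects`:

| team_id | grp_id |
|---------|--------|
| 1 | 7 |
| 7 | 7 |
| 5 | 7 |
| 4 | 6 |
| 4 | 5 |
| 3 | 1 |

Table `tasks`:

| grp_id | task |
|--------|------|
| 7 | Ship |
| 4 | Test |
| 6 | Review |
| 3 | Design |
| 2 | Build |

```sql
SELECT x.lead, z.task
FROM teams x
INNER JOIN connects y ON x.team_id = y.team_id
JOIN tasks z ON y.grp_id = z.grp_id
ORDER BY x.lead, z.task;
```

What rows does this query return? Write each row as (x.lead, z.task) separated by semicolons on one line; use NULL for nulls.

(Heidi, Ship); (Ken, Ship); (Vik, Ship)

Step 1 — x INNER JOIN y on team_id → 4 row(s).
Then INNER JOIN `tasks z` on grp_id: keep only rows whose y.grp_id appears in z.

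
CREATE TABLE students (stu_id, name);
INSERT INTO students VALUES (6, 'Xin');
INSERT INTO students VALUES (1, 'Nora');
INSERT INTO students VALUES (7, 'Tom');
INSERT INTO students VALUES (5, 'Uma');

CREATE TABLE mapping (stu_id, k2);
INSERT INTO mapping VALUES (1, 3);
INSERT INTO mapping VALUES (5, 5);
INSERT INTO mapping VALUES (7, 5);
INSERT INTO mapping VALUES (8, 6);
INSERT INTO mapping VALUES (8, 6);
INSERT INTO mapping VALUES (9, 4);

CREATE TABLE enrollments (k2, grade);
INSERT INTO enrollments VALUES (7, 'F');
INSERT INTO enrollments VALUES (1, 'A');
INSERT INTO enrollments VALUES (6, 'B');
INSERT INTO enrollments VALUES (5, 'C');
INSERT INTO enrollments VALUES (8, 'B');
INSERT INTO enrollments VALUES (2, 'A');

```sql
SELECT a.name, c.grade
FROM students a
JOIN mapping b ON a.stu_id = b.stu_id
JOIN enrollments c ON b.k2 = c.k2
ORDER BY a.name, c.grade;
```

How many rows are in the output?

Step 1 — a INNER JOIN b on stu_id → 3 row(s).
Then INNER JOIN `enrollments c` on k2: keep only rows whose b.k2 appears in c.
Result: 2 row(s).

2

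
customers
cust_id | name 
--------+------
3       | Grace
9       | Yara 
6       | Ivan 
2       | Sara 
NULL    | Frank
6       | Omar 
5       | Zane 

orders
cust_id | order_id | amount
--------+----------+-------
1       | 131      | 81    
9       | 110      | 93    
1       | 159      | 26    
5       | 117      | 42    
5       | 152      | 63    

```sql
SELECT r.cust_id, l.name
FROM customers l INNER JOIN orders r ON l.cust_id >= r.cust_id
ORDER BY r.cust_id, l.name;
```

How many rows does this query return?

INNER JOIN keeps only pairs where the ON condition holds.
Matching on l.cust_id >= r.cust_id. A NULL in a compared column never satisfies the condition.
- l[0] cust_id=3 → 2 match(es) in r → 2 row(s).
- l[1] cust_id=9 → 5 match(es) in r → 5 row(s).
- l[2] cust_id=6 → 4 match(es) in r → 4 row(s).
- l[3] cust_id=2 → 2 match(es) in r → 2 row(s).
- l[4] cust_id=NULL → no match; dropped.
- l[5] cust_id=6 → 4 match(es) in r → 4 row(s).
- l[6] cust_id=5 → 4 match(es) in r → 4 row(s).
Total: 21 rows.

21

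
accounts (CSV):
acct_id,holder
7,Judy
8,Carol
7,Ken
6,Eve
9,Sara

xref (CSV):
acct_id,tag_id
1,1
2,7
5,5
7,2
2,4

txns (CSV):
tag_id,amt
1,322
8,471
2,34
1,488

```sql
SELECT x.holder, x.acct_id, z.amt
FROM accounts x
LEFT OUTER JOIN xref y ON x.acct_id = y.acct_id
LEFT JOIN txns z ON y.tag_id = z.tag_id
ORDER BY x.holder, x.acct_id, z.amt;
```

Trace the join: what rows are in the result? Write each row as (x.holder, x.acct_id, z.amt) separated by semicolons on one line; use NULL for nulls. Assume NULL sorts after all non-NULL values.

(Carol, 8, NULL); (Eve, 6, NULL); (Judy, 7, 34); (Ken, 7, 34); (Sara, 9, NULL)

Evaluate left to right. First `accounts x LEFT JOIN xref y` on acct_id: 5 row(s).
Then LEFT JOIN `txns z` on tag_id: each of those 5 rows is kept; rows whose y.tag_id has no match in z get NULL for z's columns.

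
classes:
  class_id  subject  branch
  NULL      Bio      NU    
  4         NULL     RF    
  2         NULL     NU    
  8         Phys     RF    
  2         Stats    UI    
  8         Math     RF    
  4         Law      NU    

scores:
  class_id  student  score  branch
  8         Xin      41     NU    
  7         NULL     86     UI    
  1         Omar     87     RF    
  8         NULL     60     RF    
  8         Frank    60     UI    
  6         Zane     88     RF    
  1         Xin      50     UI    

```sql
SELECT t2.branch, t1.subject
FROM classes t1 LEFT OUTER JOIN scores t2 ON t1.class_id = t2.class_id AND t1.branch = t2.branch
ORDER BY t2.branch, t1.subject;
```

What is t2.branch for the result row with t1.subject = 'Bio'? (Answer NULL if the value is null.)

NULL

LEFT JOIN keeps every row from `classes`; unmatched rows get NULL for `scores`'s columns.
Matching on t1.class_id = t2.class_id AND t1.branch = t2.branch. A NULL in a compared column never satisfies the condition.
Matched pairs: 2; unmatched t1 rows kept: 5.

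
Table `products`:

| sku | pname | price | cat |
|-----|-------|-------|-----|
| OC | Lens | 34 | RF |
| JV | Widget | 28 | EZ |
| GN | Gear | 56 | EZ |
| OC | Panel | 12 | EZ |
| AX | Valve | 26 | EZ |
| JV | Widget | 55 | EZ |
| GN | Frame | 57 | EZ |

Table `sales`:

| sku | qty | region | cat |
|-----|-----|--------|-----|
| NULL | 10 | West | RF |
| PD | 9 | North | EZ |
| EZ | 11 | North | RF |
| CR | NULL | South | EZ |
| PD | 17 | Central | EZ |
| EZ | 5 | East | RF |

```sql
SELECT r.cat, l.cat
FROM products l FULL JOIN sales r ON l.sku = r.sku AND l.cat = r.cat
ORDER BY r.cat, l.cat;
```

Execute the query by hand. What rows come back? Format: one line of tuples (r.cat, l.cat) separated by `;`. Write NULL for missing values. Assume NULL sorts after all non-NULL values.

FULL OUTER JOIN keeps every row from both sides; unmatched rows get NULL for the other side's columns.
Matching on l.sku = r.sku AND l.cat = r.cat. A NULL in a compared column never satisfies the condition.
- l row (sku=OC, cat=RF): no match → kept, r columns NULL.
- l row (sku=JV, cat=EZ): no match → kept, r columns NULL.
- l row (sku=GN, cat=EZ): no match → kept, r columns NULL.
- l row (sku=OC, cat=EZ): no match → kept, r columns NULL.
- l row (sku=AX, cat=EZ): no match → kept, r columns NULL.
- l row (sku=JV, cat=EZ): no match → kept, r columns NULL.
- l row (sku=GN, cat=EZ): no match → kept, r columns NULL.
- plus 6 unmatched r row(s), each kept with NULL l columns.

(EZ, NULL); (EZ, NULL); (EZ, NULL); (RF, NULL); (RF, NULL); (RF, NULL); (NULL, EZ); (NULL, EZ); (NULL, EZ); (NULL, EZ); (NULL, EZ); (NULL, EZ); (NULL, RF)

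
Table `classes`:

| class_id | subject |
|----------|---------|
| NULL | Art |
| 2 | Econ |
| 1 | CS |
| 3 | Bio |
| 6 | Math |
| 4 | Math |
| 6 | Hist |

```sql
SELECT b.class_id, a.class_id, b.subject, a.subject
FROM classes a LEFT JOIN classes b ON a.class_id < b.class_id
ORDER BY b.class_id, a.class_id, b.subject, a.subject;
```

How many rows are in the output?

17

LEFT JOIN keeps every row from `classes a`; unmatched rows get NULL for `classes b`'s columns.
Matching on a.class_id < b.class_id. A NULL in a compared column never satisfies the condition.
- a[0] class_id=NULL → no match; kept with NULLs on the b side.
- a[1] class_id=2 → 4 match(es) in b → 4 row(s).
- a[2] class_id=1 → 5 match(es) in b → 5 row(s).
- a[3] class_id=3 → 3 match(es) in b → 3 row(s).
- a[4] class_id=6 → no match; kept with NULLs on the b side.
- a[5] class_id=4 → 2 match(es) in b → 2 row(s).
- a[6] class_id=6 → no match; kept with NULLs on the b side.
Total: 14 matched + 3 padded = 17 rows.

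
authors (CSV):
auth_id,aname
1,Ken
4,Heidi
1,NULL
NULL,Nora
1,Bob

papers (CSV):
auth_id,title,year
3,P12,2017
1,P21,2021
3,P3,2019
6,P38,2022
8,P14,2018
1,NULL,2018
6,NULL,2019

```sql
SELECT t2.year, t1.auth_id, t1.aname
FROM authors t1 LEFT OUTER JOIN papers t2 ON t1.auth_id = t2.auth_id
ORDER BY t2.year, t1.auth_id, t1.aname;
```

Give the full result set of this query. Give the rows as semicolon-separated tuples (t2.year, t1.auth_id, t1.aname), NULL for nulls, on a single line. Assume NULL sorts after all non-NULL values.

LEFT JOIN keeps every row from `authors`; unmatched rows get NULL for `papers`'s columns.
Matching on t1.auth_id = t2.auth_id. A NULL in a compared column never satisfies the condition.
- t1 row (auth_id=1): matches 2 t2 row(s) → 2 output row(s).
- t1 row (auth_id=4): no match → kept, t2 columns NULL.
- t1 row (auth_id=1): matches 2 t2 row(s) → 2 output row(s).
- t1 row (auth_id=NULL): no match → kept, t2 columns NULL.
- t1 row (auth_id=1): matches 2 t2 row(s) → 2 output row(s).
After projecting and ordering:
t2.year | t1.auth_id | t1.aname
2018 | 1 | Bob
2018 | 1 | Ken
2018 | 1 | NULL
2021 | 1 | Bob
2021 | 1 | Ken
2021 | 1 | NULL
NULL | 4 | Heidi
NULL | NULL | Nora

(2018, 1, Bob); (2018, 1, Ken); (2018, 1, NULL); (2021, 1, Bob); (2021, 1, Ken); (2021, 1, NULL); (NULL, 4, Heidi); (NULL, NULL, Nora)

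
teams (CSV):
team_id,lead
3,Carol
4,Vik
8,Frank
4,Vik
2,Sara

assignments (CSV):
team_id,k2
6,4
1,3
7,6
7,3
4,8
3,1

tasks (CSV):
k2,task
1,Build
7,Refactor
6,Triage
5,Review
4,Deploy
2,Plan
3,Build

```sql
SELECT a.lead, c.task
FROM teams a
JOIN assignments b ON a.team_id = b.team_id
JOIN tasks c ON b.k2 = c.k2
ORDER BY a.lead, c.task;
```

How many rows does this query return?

1

Evaluate left to right. First `teams a INNER JOIN assignments b` on team_id: 3 row(s).
Then INNER JOIN `tasks c` on k2: keep only rows whose b.k2 appears in c.
Result: 1 row(s).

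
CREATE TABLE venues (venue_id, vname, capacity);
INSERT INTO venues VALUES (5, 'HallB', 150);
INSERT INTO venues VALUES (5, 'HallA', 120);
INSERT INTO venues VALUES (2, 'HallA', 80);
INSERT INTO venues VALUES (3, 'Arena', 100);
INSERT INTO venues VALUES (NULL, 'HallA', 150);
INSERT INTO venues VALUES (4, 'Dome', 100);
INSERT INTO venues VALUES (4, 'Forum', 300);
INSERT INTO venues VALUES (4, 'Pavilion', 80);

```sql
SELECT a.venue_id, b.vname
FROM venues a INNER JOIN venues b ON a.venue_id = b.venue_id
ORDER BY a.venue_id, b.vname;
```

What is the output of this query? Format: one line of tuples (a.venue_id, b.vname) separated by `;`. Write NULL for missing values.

(2, HallA); (3, Arena); (4, Dome); (4, Dome); (4, Dome); (4, Forum); (4, Forum); (4, Forum); (4, Pavilion); (4, Pavilion); (4, Pavilion); (5, HallA); (5, HallA); (5, HallB); (5, HallB)

INNER JOIN keeps only pairs where the ON condition holds.
Matching on a.venue_id = b.venue_id. A NULL in a compared column never satisfies the condition.
Matched pairs: 15.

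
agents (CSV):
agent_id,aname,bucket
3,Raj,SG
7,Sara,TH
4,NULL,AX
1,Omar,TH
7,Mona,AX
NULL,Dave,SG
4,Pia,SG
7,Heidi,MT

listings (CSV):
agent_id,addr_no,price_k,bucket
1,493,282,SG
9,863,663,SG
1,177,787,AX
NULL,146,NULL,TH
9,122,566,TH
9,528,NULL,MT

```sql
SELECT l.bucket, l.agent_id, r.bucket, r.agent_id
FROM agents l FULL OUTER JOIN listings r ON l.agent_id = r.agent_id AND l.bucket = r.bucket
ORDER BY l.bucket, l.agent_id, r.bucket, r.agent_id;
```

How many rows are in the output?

14

FULL OUTER JOIN keeps every row from both sides; unmatched rows get NULL for the other side's columns.
Matching on l.agent_id = r.agent_id AND l.bucket = r.bucket. A NULL in a compared column never satisfies the condition.
- l row (agent_id=3, bucket=SG): no match → kept, r columns NULL.
- l row (agent_id=7, bucket=TH): no match → kept, r columns NULL.
- l row (agent_id=4, bucket=AX): no match → kept, r columns NULL.
- l row (agent_id=1, bucket=TH): no match → kept, r columns NULL.
- l row (agent_id=7, bucket=AX): no match → kept, r columns NULL.
- l row (agent_id=NULL, bucket=SG): no match → kept, r columns NULL.
- l row (agent_id=4, bucket=SG): no match → kept, r columns NULL.
- l row (agent_id=7, bucket=MT): no match → kept, r columns NULL.
- 6 r row(s) had no l match → kept, l columns NULL.
Total: 0 matched + 14 padded = 14 rows.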